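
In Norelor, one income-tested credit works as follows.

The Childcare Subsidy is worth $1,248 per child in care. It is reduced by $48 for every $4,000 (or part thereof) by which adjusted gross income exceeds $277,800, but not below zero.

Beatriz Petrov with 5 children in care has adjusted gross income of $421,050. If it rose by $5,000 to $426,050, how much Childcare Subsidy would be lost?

$96

At $421,050 — base = 5 × $1,248 = $6,240. income exceeds $277,800 by $143,250, which is 36 full-or-partial $4,000 increments; reduction = 36 × $48 = $1,728, leaving $4,512.
At $426,050 — base = 5 × $1,248 = $6,240. income exceeds $277,800 by $148,250, which is 38 full-or-partial $4,000 increments; reduction = 38 × $48 = $1,824, leaving $4,416.
Lost: $4,512 − $4,416 = $96.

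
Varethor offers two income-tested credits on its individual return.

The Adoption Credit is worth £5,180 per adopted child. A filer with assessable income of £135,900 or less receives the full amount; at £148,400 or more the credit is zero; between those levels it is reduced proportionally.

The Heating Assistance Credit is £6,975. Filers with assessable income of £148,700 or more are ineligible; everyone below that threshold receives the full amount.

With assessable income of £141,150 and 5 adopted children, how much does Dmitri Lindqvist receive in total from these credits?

Adoption Credit: base = 5 × £5,180 = £25,900. £141,150 is £5,250 into a £12,500 phase-out range, leaving 7,250/12,500 of the credit: £25,900 × 7,250/12,500 = £15,022.
Heating Assistance Credit: £141,150 is below the £148,700 cutoff, so the full £6,975 applies.
Total: £15,022 + £6,975 = £21,997.

£21,997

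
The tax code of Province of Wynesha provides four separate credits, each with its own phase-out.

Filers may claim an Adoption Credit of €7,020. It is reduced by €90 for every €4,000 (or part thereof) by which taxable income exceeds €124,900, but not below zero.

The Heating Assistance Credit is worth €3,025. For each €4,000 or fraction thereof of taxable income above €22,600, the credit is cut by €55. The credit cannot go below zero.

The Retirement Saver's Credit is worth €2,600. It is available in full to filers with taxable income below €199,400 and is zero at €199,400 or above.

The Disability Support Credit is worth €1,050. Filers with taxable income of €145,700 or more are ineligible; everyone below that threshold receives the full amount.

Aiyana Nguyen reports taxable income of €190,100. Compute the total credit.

Adoption Credit: income exceeds €124,900 by €65,200, which is 17 full-or-partial €4,000 increments; reduction = 17 × €90 = €1,530, leaving €5,490.
Heating Assistance Credit: income exceeds €22,600 by €167,500, which is 42 full-or-partial €4,000 increments; reduction = 42 × €55 = €2,310, leaving €715.
Retirement Saver's Credit: €190,100 is below the €199,400 cutoff, so the full €2,600 applies.
Disability Support Credit: €190,100 meets or exceeds the €145,700 cutoff, so the credit is €0.
Total: €5,490 + €715 + €2,600 + €0 = €8,805.

€8,805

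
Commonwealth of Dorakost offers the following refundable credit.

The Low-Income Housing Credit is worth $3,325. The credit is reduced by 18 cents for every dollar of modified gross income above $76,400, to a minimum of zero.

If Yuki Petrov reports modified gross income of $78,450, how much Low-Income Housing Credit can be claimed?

$2,956

Low-Income Housing Credit: 18% of the $2,050 excess over $76,400 is $369; credit = $3,325 − $369 = $2,956.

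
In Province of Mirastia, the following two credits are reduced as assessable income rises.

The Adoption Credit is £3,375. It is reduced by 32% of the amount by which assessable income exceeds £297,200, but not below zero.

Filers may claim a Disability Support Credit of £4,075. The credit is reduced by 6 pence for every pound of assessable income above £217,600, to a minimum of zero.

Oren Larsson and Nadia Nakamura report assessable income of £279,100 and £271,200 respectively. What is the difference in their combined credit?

Oren (£279,100): Adoption Credit: £279,100 is at or below the £297,200 threshold, so the full £3,375 applies. Disability Support Credit: 6% of the £61,500 excess over £217,600 is £3,690; credit = £4,075 − £3,690 = £385. total £3,375 + £385 = £3,760
Nadia (£271,200): Adoption Credit: £271,200 is at or below the £297,200 threshold, so the full £3,375 applies. Disability Support Credit: 6% of the £53,600 excess over £217,600 is £3,216; credit = £4,075 − £3,216 = £859. total £3,375 + £859 = £4,234
Difference: |£3,760 − £4,234| = £474.

£474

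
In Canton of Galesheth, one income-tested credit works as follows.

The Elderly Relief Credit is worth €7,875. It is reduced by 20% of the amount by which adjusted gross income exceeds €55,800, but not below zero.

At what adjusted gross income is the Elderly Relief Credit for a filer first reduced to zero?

The credit falls by 20% of each euro above €55,800, so it reaches zero when the excess is €7,875 / 20% = €39,375: income = €55,800 + €39,375 = €95,175.

€95,175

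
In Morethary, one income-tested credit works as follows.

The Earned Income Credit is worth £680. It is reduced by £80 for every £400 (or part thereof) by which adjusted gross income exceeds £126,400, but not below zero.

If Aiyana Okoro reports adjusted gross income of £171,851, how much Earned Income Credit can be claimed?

£0

Earned Income Credit: income exceeds £126,400 by £45,451 → 114 increments × £80 = £9,120 ≥ base, so the credit is £0.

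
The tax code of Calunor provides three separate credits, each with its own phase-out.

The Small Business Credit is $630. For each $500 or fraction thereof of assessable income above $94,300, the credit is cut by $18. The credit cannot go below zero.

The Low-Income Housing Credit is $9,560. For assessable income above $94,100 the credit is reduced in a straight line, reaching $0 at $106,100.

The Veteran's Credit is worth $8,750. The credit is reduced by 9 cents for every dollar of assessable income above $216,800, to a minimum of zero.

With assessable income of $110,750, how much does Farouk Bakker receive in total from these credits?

$8,786

Small Business Credit: income exceeds $94,300 by $16,450, which is 33 full-or-partial $500 increments; reduction = 33 × $18 = $594, leaving $36.
Low-Income Housing Credit: $110,750 is at or above $106,100, so the credit is $0.
Veteran's Credit: $110,750 is at or below the $216,800 threshold, so the full $8,750 applies.
Total: $36 + $0 + $8,750 = $8,786.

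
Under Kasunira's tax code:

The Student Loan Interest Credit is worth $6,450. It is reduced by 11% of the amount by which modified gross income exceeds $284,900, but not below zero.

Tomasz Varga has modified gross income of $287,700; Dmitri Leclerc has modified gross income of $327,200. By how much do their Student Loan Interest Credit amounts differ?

Tomasz ($287,700): Student Loan Interest Credit: 11% of the $2,800 excess over $284,900 is $308; credit = $6,450 − $308 = $6,142.
Dmitri ($327,200): Student Loan Interest Credit: 11% of the $42,300 excess over $284,900 is $4,653; credit = $6,450 − $4,653 = $1,797.
Difference: |$6,142 − $1,797| = $4,345.

$4,345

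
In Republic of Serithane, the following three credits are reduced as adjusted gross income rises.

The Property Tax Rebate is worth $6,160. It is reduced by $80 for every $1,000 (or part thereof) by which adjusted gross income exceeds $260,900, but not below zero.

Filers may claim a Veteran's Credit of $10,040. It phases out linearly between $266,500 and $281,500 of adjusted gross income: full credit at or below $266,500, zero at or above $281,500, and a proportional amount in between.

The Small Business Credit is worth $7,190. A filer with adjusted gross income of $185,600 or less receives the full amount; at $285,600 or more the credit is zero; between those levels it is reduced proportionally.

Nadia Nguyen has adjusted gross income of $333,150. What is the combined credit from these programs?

$320

Property Tax Rebate: income exceeds $260,900 by $72,250, which is 73 full-or-partial $1,000 increments; reduction = 73 × $80 = $5,840, leaving $320.
Veteran's Credit: $333,150 is at or above $281,500, so the credit is $0.
Small Business Credit: $333,150 is at or above $285,600, so the credit is $0.
Total: $320 + $0 + $0 = $320.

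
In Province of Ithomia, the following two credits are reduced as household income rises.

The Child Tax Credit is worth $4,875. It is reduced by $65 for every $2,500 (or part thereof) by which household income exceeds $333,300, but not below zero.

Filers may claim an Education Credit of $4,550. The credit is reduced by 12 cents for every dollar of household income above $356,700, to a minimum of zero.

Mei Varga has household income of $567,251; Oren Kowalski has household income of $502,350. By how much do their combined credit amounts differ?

$455

Mei ($567,251): Child Tax Credit: income exceeds $333,300 by $233,951 → 94 increments × $65 = $6,110 ≥ base, so the credit is $0. Education Credit: 12% of the $210,551 excess over $356,700 is $25,266.12 ≥ base, so the credit is $0. total $0 + $0 = $0
Oren ($502,350): Child Tax Credit: income exceeds $333,300 by $169,050, which is 68 full-or-partial $2,500 increments; reduction = 68 × $65 = $4,420, leaving $455. Education Credit: 12% of the $145,650 excess over $356,700 is $17,478 ≥ base, so the credit is $0. total $455 + $0 = $455
Difference: |$0 − $455| = $455.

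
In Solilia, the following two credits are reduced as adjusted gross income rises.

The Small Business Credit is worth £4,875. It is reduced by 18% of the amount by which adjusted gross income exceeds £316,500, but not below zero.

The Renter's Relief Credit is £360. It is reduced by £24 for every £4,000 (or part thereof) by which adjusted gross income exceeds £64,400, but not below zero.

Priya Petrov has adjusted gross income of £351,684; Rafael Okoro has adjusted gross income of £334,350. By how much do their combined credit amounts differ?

Priya (£351,684): Small Business Credit: 18% of the £35,184 excess over £316,500 is £6,333.12 ≥ base, so the credit is £0. Renter's Relief Credit: income exceeds £64,400 by £287,284 → 72 increments × £24 = £1,728 ≥ base, so the credit is £0. total £0 + £0 = £0
Rafael (£334,350): Small Business Credit: 18% of the £17,850 excess over £316,500 is £3,213; credit = £4,875 − £3,213 = £1,662. Renter's Relief Credit: income exceeds £64,400 by £269,950 → 68 increments × £24 = £1,632 ≥ base, so the credit is £0. total £1,662 + £0 = £1,662
Difference: |£0 − £1,662| = £1,662.

£1,662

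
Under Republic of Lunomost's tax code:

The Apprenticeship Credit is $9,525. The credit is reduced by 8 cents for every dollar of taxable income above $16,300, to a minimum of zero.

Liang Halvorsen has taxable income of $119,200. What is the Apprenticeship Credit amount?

$1,293

Apprenticeship Credit: 8% of the $102,900 excess over $16,300 is $8,232; credit = $9,525 − $8,232 = $1,293.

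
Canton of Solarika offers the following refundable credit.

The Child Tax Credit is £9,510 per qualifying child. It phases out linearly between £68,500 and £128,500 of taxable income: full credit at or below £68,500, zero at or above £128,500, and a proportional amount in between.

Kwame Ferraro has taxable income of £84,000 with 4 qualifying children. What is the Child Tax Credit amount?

£28,213

Child Tax Credit: base = 4 × £9,510 = £38,040. £84,000 is £15,500 into a £60,000 phase-out range, leaving 44,500/60,000 of the credit: £38,040 × 44,500/60,000 = £28,213.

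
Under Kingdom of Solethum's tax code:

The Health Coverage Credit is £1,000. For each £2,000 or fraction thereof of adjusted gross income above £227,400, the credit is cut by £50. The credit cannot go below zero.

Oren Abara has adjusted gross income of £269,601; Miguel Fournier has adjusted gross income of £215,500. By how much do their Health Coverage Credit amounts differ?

£1,000

Oren (£269,601): Health Coverage Credit: income exceeds £227,400 by £42,201 → 22 increments × £50 = £1,100 ≥ base, so the credit is £0.
Miguel (£215,500): Health Coverage Credit: £215,500 is at or below the £227,400 threshold, so the full £1,000 applies.
Difference: |£0 − £1,000| = £1,000.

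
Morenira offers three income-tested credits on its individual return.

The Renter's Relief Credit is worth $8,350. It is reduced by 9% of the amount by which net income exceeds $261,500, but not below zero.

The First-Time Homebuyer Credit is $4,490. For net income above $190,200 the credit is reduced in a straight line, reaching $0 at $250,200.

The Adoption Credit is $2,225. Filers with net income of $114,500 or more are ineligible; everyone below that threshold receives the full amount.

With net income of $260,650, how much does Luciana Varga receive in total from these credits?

Renter's Relief Credit: $260,650 is at or below the $261,500 threshold, so the full $8,350 applies.
First-Time Homebuyer Credit: $260,650 is at or above $250,200, so the credit is $0.
Adoption Credit: $260,650 meets or exceeds the $114,500 cutoff, so the credit is $0.
Total: $8,350 + $0 + $0 = $8,350.

$8,350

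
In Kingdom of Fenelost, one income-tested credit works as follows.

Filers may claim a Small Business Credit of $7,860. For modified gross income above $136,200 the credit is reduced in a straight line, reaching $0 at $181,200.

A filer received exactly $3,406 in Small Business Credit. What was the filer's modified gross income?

$3,406 is 3,406/7,860 of the full $7,860, so 4,454/7,860 of the $45,000 range has been used: income = $136,200 + $45,000 × 4,454/7,860 = $161,700.

$161,700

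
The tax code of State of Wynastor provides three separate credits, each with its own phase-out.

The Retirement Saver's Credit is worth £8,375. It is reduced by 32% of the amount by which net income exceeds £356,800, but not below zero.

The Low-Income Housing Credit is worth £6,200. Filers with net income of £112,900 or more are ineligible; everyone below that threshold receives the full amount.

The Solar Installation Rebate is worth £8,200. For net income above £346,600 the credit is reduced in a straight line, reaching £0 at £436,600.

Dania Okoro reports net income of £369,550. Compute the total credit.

Retirement Saver's Credit: 32% of the £12,750 excess over £356,800 is £4,080; credit = £8,375 − £4,080 = £4,295.
Low-Income Housing Credit: £369,550 meets or exceeds the £112,900 cutoff, so the credit is £0.
Solar Installation Rebate: £369,550 is £22,950 into a £90,000 phase-out range, leaving 67,050/90,000 of the credit: £8,200 × 67,050/90,000 = £6,109.
Total: £4,295 + £0 + £6,109 = £10,404.

£10,404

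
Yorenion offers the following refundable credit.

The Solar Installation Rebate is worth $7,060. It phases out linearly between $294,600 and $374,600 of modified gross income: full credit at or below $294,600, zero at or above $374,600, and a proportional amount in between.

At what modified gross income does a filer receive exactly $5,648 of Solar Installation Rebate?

$5,648 is 5,648/7,060 of the full $7,060, so 1,412/7,060 of the $80,000 range has been used: income = $294,600 + $80,000 × 1,412/7,060 = $310,600.

$310,600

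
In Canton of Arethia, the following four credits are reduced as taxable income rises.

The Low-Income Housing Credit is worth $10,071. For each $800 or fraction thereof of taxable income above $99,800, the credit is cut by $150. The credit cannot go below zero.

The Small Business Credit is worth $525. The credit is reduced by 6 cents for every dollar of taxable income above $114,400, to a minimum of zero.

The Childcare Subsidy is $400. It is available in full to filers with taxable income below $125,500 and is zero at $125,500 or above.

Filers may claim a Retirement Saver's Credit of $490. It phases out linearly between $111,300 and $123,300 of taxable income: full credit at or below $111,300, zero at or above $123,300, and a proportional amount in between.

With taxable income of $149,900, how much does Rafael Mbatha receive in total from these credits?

Low-Income Housing Credit: income exceeds $99,800 by $50,100, which is 63 full-or-partial $800 increments; reduction = 63 × $150 = $9,450, leaving $621.
Small Business Credit: 6% of the $35,500 excess over $114,400 is $2,130 ≥ base, so the credit is $0.
Childcare Subsidy: $149,900 meets or exceeds the $125,500 cutoff, so the credit is $0.
Retirement Saver's Credit: $149,900 is at or above $123,300, so the credit is $0.
Total: $621 + $0 + $0 + $0 = $621.

$621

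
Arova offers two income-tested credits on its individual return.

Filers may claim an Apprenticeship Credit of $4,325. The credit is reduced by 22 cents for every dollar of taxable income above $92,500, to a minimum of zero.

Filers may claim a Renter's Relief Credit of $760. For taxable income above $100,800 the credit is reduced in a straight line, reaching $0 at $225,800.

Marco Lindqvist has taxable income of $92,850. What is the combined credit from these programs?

Apprenticeship Credit: 22% of the $350 excess over $92,500 is $77; credit = $4,325 − $77 = $4,248.
Renter's Relief Credit: $92,850 is at or below the $100,800 threshold, so the full $760 applies.
Total: $4,248 + $760 = $5,008.

$5,008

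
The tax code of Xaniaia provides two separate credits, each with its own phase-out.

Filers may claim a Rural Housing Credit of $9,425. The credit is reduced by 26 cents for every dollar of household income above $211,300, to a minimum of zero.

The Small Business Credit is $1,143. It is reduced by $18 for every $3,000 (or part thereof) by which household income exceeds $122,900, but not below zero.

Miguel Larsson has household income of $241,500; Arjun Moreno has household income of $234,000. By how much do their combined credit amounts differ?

$1,986

Miguel ($241,500): Rural Housing Credit: 26% of the $30,200 excess over $211,300 is $7,852; credit = $9,425 − $7,852 = $1,573. Small Business Credit: income exceeds $122,900 by $118,600, which is 40 full-or-partial $3,000 increments; reduction = 40 × $18 = $720, leaving $423. total $1,573 + $423 = $1,996
Arjun ($234,000): Rural Housing Credit: 26% of the $22,700 excess over $211,300 is $5,902; credit = $9,425 − $5,902 = $3,523. Small Business Credit: income exceeds $122,900 by $111,100, which is 38 full-or-partial $3,000 increments; reduction = 38 × $18 = $684, leaving $459. total $3,523 + $459 = $3,982
Difference: |$1,996 − $3,982| = $1,986.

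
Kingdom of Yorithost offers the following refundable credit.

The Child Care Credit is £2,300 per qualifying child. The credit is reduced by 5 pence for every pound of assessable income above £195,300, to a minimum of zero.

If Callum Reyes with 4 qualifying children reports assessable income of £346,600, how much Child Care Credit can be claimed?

£1,635

Child Care Credit: base = 4 × £2,300 = £9,200. 5% of the £151,300 excess over £195,300 is £7,565; credit = £9,200 − £7,565 = £1,635.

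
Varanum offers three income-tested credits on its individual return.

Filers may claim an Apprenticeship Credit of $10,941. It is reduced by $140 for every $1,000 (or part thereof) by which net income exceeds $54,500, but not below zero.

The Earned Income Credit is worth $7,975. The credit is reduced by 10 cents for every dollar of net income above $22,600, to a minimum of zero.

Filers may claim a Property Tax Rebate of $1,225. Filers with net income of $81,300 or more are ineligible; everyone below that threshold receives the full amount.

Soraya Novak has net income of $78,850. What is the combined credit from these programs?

$11,016

Apprenticeship Credit: income exceeds $54,500 by $24,350, which is 25 full-or-partial $1,000 increments; reduction = 25 × $140 = $3,500, leaving $7,441.
Earned Income Credit: 10% of the $56,250 excess over $22,600 is $5,625; credit = $7,975 − $5,625 = $2,350.
Property Tax Rebate: $78,850 is below the $81,300 cutoff, so the full $1,225 applies.
Total: $7,441 + $2,350 + $1,225 = $11,016.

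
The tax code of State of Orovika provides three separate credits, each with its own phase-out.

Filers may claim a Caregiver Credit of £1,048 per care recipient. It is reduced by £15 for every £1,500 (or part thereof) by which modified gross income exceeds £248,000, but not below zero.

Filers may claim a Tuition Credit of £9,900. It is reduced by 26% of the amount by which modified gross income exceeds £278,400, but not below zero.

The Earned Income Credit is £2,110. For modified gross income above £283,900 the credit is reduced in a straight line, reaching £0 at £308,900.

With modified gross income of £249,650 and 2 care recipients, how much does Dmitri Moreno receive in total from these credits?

Caregiver Credit: base = 2 × £1,048 = £2,096. income exceeds £248,000 by £1,650, which is 2 full-or-partial £1,500 increments; reduction = 2 × £15 = £30, leaving £2,066.
Tuition Credit: £249,650 is at or below the £278,400 threshold, so the full £9,900 applies.
Earned Income Credit: £249,650 is at or below the £283,900 threshold, so the full £2,110 applies.
Total: £2,066 + £9,900 + £2,110 = £14,076.

£14,076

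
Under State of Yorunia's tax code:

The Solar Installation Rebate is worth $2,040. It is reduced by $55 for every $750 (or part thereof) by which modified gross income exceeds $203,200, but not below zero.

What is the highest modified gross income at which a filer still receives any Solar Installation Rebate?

$230,950

After 37 increments the reduction is 37 × $55 = $2,035, leaving $5; one more increment wipes it out. Increment 37 ends at excess 37 × $750 = $27,750, so the highest qualifying income is $203,200 + $27,750 = $230,950.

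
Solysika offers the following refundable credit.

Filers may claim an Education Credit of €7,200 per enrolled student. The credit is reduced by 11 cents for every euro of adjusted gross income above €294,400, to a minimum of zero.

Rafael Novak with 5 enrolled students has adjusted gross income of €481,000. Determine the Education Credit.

€15,474

Education Credit: base = 5 × €7,200 = €36,000. 11% of the €186,600 excess over €294,400 is €20,526; credit = €36,000 − €20,526 = €15,474.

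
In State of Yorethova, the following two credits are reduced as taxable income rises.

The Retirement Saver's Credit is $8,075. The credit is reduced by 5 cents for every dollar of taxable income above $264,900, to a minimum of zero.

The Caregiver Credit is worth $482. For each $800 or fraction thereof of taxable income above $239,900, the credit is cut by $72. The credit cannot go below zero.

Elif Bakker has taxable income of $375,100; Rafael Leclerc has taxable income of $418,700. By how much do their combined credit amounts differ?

Elif ($375,100): Retirement Saver's Credit: 5% of the $110,200 excess over $264,900 is $5,510; credit = $8,075 − $5,510 = $2,565. Caregiver Credit: income exceeds $239,900 by $135,200 → 169 increments × $72 = $12,168 ≥ base, so the credit is $0. total $2,565 + $0 = $2,565
Rafael ($418,700): Retirement Saver's Credit: 5% of the $153,800 excess over $264,900 is $7,690; credit = $8,075 − $7,690 = $385. Caregiver Credit: income exceeds $239,900 by $178,800 → 224 increments × $72 = $16,128 ≥ base, so the credit is $0. total $385 + $0 = $385
Difference: |$2,565 − $385| = $2,180.

$2,180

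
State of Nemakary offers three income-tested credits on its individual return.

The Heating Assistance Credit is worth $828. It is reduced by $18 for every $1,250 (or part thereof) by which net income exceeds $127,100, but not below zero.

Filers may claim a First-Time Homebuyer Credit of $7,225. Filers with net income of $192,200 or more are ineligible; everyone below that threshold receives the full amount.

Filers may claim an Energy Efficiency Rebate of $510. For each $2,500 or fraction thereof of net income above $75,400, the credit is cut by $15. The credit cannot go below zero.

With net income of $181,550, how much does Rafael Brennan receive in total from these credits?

Heating Assistance Credit: income exceeds $127,100 by $54,450, which is 44 full-or-partial $1,250 increments; reduction = 44 × $18 = $792, leaving $36.
First-Time Homebuyer Credit: $181,550 is below the $192,200 cutoff, so the full $7,225 applies.
Energy Efficiency Rebate: income exceeds $75,400 by $106,150 → 43 increments × $15 = $645 ≥ base, so the credit is $0.
Total: $36 + $7,225 + $0 = $7,261.

$7,261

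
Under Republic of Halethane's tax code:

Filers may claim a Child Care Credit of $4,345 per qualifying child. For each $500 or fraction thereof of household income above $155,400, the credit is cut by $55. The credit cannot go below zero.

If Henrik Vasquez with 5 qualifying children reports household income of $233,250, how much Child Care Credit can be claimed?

Child Care Credit: base = 5 × $4,345 = $21,725. income exceeds $155,400 by $77,850, which is 156 full-or-partial $500 increments; reduction = 156 × $55 = $8,580, leaving $13,145.

$13,145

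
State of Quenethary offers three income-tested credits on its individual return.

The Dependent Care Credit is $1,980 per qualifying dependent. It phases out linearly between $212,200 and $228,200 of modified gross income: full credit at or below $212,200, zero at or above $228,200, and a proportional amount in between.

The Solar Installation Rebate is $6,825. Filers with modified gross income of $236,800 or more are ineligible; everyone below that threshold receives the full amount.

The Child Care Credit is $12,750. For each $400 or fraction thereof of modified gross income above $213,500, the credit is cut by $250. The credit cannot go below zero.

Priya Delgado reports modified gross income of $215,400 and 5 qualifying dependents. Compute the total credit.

$26,245

Dependent Care Credit: base = 5 × $1,980 = $9,900. $215,400 is $3,200 into a $16,000 phase-out range, leaving 12,800/16,000 of the credit: $9,900 × 12,800/16,000 = $7,920.
Solar Installation Rebate: $215,400 is below the $236,800 cutoff, so the full $6,825 applies.
Child Care Credit: income exceeds $213,500 by $1,900, which is 5 full-or-partial $400 increments; reduction = 5 × $250 = $1,250, leaving $11,500.
Total: $7,920 + $6,825 + $11,500 = $26,245.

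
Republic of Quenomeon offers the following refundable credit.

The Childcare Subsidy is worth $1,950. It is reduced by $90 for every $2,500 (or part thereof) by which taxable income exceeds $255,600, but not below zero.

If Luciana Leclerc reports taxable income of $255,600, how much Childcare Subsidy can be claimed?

Childcare Subsidy: $255,600 is at or below the $255,600 threshold, so the full $1,950 applies.

$1,950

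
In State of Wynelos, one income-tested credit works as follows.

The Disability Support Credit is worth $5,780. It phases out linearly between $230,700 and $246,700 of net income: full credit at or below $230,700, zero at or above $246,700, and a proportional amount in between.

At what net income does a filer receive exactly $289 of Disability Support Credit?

$245,900

$289 is 289/5,780 of the full $5,780, so 5,491/5,780 of the $16,000 range has been used: income = $230,700 + $16,000 × 5,491/5,780 = $245,900.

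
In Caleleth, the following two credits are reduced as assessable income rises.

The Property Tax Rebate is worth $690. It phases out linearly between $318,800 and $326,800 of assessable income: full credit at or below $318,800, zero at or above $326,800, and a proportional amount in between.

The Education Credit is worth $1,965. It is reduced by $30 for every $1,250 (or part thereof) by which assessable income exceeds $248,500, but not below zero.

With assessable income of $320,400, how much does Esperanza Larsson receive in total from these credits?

Property Tax Rebate: $320,400 is $1,600 into a $8,000 phase-out range, leaving 6,400/8,000 of the credit: $690 × 6,400/8,000 = $552.
Education Credit: income exceeds $248,500 by $71,900, which is 58 full-or-partial $1,250 increments; reduction = 58 × $30 = $1,740, leaving $225.
Total: $552 + $225 = $777.

$777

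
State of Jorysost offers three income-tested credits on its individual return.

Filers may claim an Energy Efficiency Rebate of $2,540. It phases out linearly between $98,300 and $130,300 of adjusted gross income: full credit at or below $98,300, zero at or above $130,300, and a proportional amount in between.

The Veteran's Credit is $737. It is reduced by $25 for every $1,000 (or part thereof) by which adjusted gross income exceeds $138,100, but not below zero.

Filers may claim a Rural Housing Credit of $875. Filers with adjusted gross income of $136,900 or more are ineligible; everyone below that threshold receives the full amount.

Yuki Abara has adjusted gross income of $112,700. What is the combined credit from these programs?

Energy Efficiency Rebate: $112,700 is $14,400 into a $32,000 phase-out range, leaving 17,600/32,000 of the credit: $2,540 × 17,600/32,000 = $1,397.
Veteran's Credit: $112,700 is at or below the $138,100 threshold, so the full $737 applies.
Rural Housing Credit: $112,700 is below the $136,900 cutoff, so the full $875 applies.
Total: $1,397 + $737 + $875 = $3,009.

$3,009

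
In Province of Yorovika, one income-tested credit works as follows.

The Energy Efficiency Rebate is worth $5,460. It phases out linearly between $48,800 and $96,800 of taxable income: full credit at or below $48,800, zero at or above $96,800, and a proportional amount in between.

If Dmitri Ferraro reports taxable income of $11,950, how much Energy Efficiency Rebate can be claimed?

$5,460

Energy Efficiency Rebate: $11,950 is at or below the $48,800 threshold, so the full $5,460 applies.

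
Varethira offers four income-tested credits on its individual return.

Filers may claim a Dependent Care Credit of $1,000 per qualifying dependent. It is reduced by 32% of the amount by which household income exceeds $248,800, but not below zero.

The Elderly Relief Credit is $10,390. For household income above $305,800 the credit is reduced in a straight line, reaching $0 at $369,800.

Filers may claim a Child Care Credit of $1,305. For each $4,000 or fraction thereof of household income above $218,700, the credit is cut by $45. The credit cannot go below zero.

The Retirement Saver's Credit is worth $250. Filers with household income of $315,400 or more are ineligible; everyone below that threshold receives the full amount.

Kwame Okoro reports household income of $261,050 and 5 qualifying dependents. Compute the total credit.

Dependent Care Credit: base = 5 × $1,000 = $5,000. 32% of the $12,250 excess over $248,800 is $3,920; credit = $5,000 − $3,920 = $1,080.
Elderly Relief Credit: $261,050 is at or below the $305,800 threshold, so the full $10,390 applies.
Child Care Credit: income exceeds $218,700 by $42,350, which is 11 full-or-partial $4,000 increments; reduction = 11 × $45 = $495, leaving $810.
Retirement Saver's Credit: $261,050 is below the $315,400 cutoff, so the full $250 applies.
Total: $1,080 + $10,390 + $810 + $250 = $12,530.

$12,530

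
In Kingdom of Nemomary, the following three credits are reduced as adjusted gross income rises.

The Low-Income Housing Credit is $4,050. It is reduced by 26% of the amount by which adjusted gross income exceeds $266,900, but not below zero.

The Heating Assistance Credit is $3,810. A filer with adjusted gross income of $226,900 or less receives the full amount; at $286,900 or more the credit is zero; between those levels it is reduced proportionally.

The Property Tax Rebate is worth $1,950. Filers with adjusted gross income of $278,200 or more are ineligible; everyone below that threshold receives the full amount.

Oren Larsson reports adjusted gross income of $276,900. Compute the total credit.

Low-Income Housing Credit: 26% of the $10,000 excess over $266,900 is $2,600; credit = $4,050 − $2,600 = $1,450.
Heating Assistance Credit: $276,900 is $50,000 into a $60,000 phase-out range, leaving 10,000/60,000 of the credit: $3,810 × 10,000/60,000 = $635.
Property Tax Rebate: $276,900 is below the $278,200 cutoff, so the full $1,950 applies.
Total: $1,450 + $635 + $1,950 = $4,035.

$4,035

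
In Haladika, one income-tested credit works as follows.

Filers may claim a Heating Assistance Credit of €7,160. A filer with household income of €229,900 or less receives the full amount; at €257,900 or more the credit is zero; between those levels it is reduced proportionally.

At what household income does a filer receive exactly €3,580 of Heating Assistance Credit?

€3,580 is 3,580/7,160 of the full €7,160, so 3,580/7,160 of the €28,000 range has been used: income = €229,900 + €28,000 × 3,580/7,160 = €243,900.

€243,900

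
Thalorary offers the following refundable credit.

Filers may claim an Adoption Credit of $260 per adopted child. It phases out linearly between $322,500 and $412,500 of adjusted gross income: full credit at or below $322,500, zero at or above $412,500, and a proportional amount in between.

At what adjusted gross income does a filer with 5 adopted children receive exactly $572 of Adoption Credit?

$372,900

Full credit = 5 × $260 = $1,300.
$572 is 572/1,300 of the full $1,300, so 728/1,300 of the $90,000 range has been used: income = $322,500 + $90,000 × 728/1,300 = $372,900.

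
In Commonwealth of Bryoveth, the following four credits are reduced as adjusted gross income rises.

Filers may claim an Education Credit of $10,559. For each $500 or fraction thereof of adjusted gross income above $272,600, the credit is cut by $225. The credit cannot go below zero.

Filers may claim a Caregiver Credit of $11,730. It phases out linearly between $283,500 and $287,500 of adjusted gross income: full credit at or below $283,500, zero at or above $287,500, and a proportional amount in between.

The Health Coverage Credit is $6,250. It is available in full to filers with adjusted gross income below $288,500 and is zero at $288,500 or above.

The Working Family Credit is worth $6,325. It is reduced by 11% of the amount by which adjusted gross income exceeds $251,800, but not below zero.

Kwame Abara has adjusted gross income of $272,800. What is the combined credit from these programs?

$32,329

Education Credit: income exceeds $272,600 by $200, which is 1 full-or-partial $500 increment; reduction = 1 × $225 = $225, leaving $10,334.
Caregiver Credit: $272,800 is at or below the $283,500 threshold, so the full $11,730 applies.
Health Coverage Credit: $272,800 is below the $288,500 cutoff, so the full $6,250 applies.
Working Family Credit: 11% of the $21,000 excess over $251,800 is $2,310; credit = $6,325 − $2,310 = $4,015.
Total: $10,334 + $11,730 + $6,250 + $4,015 = $32,329.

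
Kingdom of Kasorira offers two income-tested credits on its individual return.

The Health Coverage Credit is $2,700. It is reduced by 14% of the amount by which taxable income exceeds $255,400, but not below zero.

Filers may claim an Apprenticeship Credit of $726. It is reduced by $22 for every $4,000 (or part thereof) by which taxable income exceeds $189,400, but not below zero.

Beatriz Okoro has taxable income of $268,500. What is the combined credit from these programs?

$1,152

Health Coverage Credit: 14% of the $13,100 excess over $255,400 is $1,834; credit = $2,700 − $1,834 = $866.
Apprenticeship Credit: income exceeds $189,400 by $79,100, which is 20 full-or-partial $4,000 increments; reduction = 20 × $22 = $440, leaving $286.
Total: $866 + $286 = $1,152.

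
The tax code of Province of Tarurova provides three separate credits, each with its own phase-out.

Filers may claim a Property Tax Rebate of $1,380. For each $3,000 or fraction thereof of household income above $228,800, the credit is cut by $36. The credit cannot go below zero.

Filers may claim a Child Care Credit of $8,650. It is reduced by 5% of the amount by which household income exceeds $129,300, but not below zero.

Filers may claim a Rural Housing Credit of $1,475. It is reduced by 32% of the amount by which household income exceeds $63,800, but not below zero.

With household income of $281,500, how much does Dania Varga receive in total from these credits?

Property Tax Rebate: income exceeds $228,800 by $52,700, which is 18 full-or-partial $3,000 increments; reduction = 18 × $36 = $648, leaving $732.
Child Care Credit: 5% of the $152,200 excess over $129,300 is $7,610; credit = $8,650 − $7,610 = $1,040.
Rural Housing Credit: 32% of the $217,700 excess over $63,800 is $69,664 ≥ base, so the credit is $0.
Total: $732 + $1,040 + $0 = $1,772.

$1,772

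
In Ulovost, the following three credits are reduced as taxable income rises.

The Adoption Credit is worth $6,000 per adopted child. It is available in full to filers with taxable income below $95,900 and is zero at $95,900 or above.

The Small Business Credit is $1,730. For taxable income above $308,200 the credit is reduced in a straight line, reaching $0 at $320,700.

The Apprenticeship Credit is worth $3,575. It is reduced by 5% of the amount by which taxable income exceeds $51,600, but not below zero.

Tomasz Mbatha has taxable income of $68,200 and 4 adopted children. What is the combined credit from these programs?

$28,475

Adoption Credit: base = 4 × $6,000 = $24,000. $68,200 is below the $95,900 cutoff, so the full $24,000 applies.
Small Business Credit: $68,200 is at or below the $308,200 threshold, so the full $1,730 applies.
Apprenticeship Credit: 5% of the $16,600 excess over $51,600 is $830; credit = $3,575 − $830 = $2,745.
Total: $24,000 + $1,730 + $2,745 = $28,475.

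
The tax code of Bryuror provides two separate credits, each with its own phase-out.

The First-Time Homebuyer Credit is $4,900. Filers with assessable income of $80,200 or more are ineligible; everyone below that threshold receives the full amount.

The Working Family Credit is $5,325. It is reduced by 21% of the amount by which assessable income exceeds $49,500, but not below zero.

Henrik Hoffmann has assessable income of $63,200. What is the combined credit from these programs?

$7,348

First-Time Homebuyer Credit: $63,200 is below the $80,200 cutoff, so the full $4,900 applies.
Working Family Credit: 21% of the $13,700 excess over $49,500 is $2,877; credit = $5,325 − $2,877 = $2,448.
Total: $4,900 + $2,448 = $7,348.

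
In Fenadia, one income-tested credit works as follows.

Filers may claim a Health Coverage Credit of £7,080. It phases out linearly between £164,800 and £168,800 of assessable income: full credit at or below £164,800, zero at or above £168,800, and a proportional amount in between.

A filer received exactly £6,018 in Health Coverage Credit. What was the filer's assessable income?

£165,400

£6,018 is 6,018/7,080 of the full £7,080, so 1,062/7,080 of the £4,000 range has been used: income = £164,800 + £4,000 × 1,062/7,080 = £165,400.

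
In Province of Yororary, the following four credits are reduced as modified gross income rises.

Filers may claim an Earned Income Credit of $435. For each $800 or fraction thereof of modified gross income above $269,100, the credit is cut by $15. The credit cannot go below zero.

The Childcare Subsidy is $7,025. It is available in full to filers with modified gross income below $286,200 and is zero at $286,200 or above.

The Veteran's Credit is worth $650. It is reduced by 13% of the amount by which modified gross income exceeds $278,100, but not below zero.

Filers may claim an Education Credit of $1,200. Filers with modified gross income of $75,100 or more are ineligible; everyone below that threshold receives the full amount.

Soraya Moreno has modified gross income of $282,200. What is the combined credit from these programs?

$7,322

Earned Income Credit: income exceeds $269,100 by $13,100, which is 17 full-or-partial $800 increments; reduction = 17 × $15 = $255, leaving $180.
Childcare Subsidy: $282,200 is below the $286,200 cutoff, so the full $7,025 applies.
Veteran's Credit: 13% of the $4,100 excess over $278,100 is $533; credit = $650 − $533 = $117.
Education Credit: $282,200 meets or exceeds the $75,100 cutoff, so the credit is $0.
Total: $180 + $7,025 + $117 + $0 = $7,322.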